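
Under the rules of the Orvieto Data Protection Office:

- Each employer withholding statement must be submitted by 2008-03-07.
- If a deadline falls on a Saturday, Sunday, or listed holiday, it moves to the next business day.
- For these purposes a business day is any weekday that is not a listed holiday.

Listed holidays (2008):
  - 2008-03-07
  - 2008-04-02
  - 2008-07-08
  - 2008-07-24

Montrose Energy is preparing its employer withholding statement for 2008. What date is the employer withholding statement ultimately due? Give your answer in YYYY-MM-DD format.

The statutory due date is 2008-03-07.
2008-03-07 falls on a listed holiday. Rolling to the next business day gives 2008-03-10, a Monday.
Deadline: 2008-03-10.

2008-03-10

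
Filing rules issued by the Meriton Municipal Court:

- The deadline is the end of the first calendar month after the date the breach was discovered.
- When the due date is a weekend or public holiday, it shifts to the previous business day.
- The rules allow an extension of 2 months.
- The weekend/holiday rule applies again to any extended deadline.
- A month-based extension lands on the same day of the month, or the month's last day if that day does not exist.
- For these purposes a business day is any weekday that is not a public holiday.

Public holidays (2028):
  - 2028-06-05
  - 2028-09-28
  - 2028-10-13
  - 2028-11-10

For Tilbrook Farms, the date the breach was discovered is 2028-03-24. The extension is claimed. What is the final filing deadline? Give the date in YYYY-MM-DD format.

2028-06-28

1 month after 2028-03-24 is April 2028; that month ends on 2028-04-30.
Because 2028-04-30 is a Sunday, the deadline becomes 2028-04-28 (Friday).
Add 2 months to 2028-04-28: 2028-06-28.
2028-06-28 falls on a Wednesday, which is a business day, so no adjustment is needed.
Deadline: 2028-06-28.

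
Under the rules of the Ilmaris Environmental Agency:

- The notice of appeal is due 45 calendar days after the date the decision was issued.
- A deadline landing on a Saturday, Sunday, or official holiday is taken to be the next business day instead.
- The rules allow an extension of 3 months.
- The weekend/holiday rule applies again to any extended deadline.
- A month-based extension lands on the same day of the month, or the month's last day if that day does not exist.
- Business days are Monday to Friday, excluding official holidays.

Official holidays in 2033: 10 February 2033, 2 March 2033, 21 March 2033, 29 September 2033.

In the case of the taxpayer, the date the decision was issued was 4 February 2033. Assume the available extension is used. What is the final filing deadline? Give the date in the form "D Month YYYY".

From 4 February 2033, 45 calendar days later is 21 March 2033.
Because 21 March 2033 is a listed holiday, the deadline becomes 22 March 2033 (Tuesday).
Applying the 3 months extension: 3 months after 22 March 2033 is 22 June 2033.
22 June 2033 (Wednesday) is already a business day.
Final deadline: 22 June 2033.

22 June 2033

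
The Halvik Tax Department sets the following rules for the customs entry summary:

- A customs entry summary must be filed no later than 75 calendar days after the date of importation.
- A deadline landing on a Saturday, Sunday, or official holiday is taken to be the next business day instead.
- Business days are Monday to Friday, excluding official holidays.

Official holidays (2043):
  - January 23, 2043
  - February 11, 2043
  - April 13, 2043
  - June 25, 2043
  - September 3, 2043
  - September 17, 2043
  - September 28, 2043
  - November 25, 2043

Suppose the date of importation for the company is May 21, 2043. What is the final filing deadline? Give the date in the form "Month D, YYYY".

August 4, 2043

Adding 75 calendar days to May 21, 2043 gives August 4, 2043.
August 4, 2043 is a Tuesday and not a listed holiday, so it stands.
So the filing is due August 4, 2043.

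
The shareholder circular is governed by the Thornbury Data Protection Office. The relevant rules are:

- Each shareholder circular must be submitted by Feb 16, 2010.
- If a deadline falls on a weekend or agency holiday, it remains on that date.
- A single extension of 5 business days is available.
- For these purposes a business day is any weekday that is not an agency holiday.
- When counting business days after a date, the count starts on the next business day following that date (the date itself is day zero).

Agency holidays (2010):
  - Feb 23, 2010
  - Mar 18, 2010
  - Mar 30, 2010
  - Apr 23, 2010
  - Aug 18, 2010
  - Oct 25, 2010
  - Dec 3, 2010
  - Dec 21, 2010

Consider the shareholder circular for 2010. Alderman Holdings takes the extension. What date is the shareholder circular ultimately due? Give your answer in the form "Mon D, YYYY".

Feb 24, 2010

Start from the fixed due date, Feb 16, 2010.
No adjustment is made for weekends or holidays, so Feb 16, 2010 stands.
Counting 5 further business days from Feb 16, 2010 reaches Feb 24, 2010.
Feb 24, 2010 is a Wednesday; no weekend or holiday adjustment applies.
Final deadline: Feb 24, 2010.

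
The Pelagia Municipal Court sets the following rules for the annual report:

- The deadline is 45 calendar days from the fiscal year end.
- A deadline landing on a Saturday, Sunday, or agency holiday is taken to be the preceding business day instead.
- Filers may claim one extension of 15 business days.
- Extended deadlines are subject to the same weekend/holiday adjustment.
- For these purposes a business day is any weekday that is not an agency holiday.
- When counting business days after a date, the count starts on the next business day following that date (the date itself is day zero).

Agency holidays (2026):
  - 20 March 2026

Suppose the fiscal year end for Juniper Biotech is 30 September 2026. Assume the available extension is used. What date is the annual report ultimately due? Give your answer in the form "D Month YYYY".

4 December 2026

Adding 45 calendar days to 30 September 2026 gives 14 November 2026.
Because 14 November 2026 is a Saturday, the deadline becomes 13 November 2026 (Friday).
The 15-business-day extension runs from 13 November 2026 to 4 December 2026.
4 December 2026 falls on a Friday, which is a business day, so no adjustment is needed.
The final due date is 4 December 2026.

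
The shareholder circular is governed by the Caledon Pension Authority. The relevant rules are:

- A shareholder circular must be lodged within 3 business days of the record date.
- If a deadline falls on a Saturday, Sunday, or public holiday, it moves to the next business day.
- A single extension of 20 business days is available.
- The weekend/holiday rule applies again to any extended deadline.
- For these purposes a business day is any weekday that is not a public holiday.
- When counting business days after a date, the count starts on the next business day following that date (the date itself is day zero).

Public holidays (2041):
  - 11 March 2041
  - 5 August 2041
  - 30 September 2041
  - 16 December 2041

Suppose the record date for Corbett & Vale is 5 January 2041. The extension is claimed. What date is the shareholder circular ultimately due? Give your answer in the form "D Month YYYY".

Counting 3 business days after 5 January 2041 (skipping weekends and listed holidays) reaches 9 January 2041.
9 January 2041 (Wednesday) is already a business day.
The 20-business-day extension runs from 9 January 2041 to 6 February 2041.
6 February 2041 is a Wednesday and not a listed holiday, so it stands.
The final due date is 6 February 2041.

6 February 2041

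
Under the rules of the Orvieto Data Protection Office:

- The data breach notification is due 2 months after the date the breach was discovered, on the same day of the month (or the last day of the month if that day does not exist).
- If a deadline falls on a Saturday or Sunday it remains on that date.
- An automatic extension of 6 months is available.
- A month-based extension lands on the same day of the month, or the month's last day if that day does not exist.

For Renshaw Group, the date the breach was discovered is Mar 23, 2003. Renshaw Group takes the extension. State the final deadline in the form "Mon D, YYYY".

2 months from Mar 23, 2003 is May 23, 2003.
May 23, 2003 falls on a Friday. The rules make no weekend/holiday allowance, so it remains May 23, 2003.
Applying the 6 months extension: 6 months after May 23, 2003 is Nov 23, 2003.
No adjustment is made for weekends or holidays, so Nov 23, 2003 stands.
So the filing is due Nov 23, 2003.

Nov 23, 2003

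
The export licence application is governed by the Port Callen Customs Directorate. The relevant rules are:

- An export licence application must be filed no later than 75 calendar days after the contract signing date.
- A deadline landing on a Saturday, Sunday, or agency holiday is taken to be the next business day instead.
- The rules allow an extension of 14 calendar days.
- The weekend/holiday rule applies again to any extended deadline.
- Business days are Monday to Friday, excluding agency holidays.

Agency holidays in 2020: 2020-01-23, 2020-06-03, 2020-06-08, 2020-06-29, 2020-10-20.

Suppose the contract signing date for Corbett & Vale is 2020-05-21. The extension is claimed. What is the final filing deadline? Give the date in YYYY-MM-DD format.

2020-08-18

Adding 75 calendar days to 2020-05-21 gives 2020-08-04.
2020-08-04 is a Tuesday and not a listed holiday, so it stands.
With the 14-day extension, 2020-08-04 becomes 2020-08-18.
2020-08-18 (Tuesday) is already a business day.
The final due date is 2020-08-18.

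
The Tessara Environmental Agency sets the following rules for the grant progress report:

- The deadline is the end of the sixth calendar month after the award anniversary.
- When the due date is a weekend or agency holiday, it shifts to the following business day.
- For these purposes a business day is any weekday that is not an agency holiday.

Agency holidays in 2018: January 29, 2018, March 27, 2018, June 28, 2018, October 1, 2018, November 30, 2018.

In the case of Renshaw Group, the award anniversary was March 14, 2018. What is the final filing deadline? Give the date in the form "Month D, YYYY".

The sixth month after March 14, 2018 is September 2018, whose last day is September 30, 2018.
September 30, 2018 falls on a Sunday. Rolling to the next business day gives October 2, 2018, a Tuesday.
Final deadline: October 2, 2018.

October 2, 2018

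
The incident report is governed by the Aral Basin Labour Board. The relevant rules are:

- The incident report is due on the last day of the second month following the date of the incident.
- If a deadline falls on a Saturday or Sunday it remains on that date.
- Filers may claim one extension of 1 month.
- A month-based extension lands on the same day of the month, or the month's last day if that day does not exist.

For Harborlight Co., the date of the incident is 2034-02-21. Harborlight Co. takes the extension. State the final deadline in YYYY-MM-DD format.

2 months after 2034-02-21 falls in April 2034; the last day of that month is 2034-04-30.
2034-04-30 is a Sunday; no weekend or holiday adjustment applies.
Applying the 1 month extension: 1 month after 2034-04-30 is 2034-05-30.
2034-05-30 falls on a Tuesday. The rules make no weekend/holiday allowance, so it remains 2034-05-30.
Deadline: 2034-05-30.

2034-05-30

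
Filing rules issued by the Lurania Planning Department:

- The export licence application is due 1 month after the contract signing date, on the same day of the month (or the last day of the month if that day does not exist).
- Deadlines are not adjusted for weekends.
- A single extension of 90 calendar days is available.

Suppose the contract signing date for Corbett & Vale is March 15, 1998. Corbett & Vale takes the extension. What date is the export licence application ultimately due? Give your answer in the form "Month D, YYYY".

1 month after March 15, 1998, on the same day of the month, is April 15, 1998.
No adjustment is made for weekends or holidays, so April 15, 1998 stands.
With the 90-day extension, April 15, 1998 becomes July 14, 1998.
July 14, 1998 is a Tuesday; no weekend or holiday adjustment applies.
Final deadline: July 14, 1998.

July 14, 1998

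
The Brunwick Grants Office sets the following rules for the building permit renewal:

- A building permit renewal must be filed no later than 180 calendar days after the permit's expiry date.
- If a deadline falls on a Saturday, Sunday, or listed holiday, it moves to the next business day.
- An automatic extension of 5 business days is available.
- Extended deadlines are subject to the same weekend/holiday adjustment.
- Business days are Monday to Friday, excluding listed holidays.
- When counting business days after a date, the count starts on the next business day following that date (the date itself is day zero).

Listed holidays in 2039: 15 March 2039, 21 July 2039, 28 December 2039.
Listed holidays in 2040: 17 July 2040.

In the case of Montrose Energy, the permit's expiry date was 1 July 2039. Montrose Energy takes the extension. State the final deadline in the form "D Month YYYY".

Trigger date 1 July 2039 + 180 calendar days = 28 December 2039.
28 December 2039 is a listed holiday; the next business day is 29 December 2039 (Thursday).
Counting 5 further business days from 29 December 2039 reaches 5 January 2040.
5 January 2040 (Thursday) is already a business day.
Deadline: 5 January 2040.

5 January 2040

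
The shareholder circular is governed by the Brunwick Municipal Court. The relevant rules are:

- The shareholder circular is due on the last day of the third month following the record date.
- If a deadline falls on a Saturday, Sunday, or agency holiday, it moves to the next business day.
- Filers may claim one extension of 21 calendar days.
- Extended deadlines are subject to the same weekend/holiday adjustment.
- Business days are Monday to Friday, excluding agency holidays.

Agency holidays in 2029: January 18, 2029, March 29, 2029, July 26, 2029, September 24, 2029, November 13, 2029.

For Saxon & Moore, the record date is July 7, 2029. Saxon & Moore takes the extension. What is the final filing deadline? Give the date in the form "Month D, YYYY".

November 21, 2029

The third month after July 7, 2029 is October 2029, whose last day is October 31, 2029.
Since October 31, 2029 is a Wednesday and not a holiday, the date is unchanged.
Applying the 21-calendar-day extension: October 31, 2029 + 21 days = November 21, 2029.
November 21, 2029 is a Wednesday and not a listed holiday, so it stands.
The final due date is November 21, 2029.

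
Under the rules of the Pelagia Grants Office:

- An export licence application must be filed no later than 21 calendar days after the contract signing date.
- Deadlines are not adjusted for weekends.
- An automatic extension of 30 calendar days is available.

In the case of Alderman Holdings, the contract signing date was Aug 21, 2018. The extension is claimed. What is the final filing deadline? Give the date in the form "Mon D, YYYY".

From Aug 21, 2018, 21 calendar days later is Sep 11, 2018.
No adjustment is made for weekends or holidays, so Sep 11, 2018 stands.
Add the 30 calendar-day extension to Sep 11, 2018: Oct 11, 2018.
Oct 11, 2018 is a Thursday; no weekend or holiday adjustment applies.
So the filing is due Oct 11, 2018.

Oct 11, 2018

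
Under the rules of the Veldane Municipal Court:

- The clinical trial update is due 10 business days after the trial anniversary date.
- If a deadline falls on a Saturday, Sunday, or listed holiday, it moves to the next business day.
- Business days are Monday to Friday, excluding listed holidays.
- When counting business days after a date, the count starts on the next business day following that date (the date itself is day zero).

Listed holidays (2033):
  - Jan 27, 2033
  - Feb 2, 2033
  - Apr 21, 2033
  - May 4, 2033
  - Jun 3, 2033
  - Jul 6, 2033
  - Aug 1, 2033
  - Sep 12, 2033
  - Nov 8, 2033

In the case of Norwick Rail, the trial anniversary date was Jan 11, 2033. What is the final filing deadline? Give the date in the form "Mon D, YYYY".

Jan 25, 2033

Counting 10 business days after Jan 11, 2033 (skipping weekends and listed holidays) reaches Jan 25, 2033.
Jan 25, 2033 falls on a Tuesday, which is a business day, so no adjustment is needed.
The final due date is Jan 25, 2033.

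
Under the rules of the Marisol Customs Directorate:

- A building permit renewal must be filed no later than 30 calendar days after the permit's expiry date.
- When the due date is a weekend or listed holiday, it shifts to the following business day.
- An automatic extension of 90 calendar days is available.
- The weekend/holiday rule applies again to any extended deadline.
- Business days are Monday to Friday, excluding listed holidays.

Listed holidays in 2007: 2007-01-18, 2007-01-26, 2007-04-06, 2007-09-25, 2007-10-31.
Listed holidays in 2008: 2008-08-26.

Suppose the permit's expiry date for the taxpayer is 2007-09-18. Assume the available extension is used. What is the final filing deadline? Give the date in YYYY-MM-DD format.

2008-01-16

From 2007-09-18, 30 calendar days later is 2007-10-18.
Since 2007-10-18 is a Thursday and not a holiday, the date is unchanged.
Applying the 90-calendar-day extension: 2007-10-18 + 90 days = 2008-01-16.
2008-01-16 is a Wednesday and not a listed holiday, so it stands.
Deadline: 2008-01-16.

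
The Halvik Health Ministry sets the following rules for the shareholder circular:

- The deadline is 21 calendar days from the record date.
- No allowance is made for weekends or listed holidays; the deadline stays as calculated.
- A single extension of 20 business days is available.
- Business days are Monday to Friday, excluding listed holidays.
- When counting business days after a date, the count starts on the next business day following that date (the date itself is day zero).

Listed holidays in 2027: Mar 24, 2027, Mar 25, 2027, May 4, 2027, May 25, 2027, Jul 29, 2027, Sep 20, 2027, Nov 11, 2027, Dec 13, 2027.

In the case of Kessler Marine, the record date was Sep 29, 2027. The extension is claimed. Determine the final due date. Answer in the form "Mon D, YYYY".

Adding 21 calendar days to Sep 29, 2027 gives Oct 20, 2027.
Oct 20, 2027 falls on a Wednesday. The rules make no weekend/holiday allowance, so it remains Oct 20, 2027.
Applying the 20-business-day extension: 20 business days after Oct 20, 2027 is Nov 18, 2027.
Nov 18, 2027 is a Thursday; no weekend or holiday adjustment applies.
Deadline: Nov 18, 2027.

Nov 18, 2027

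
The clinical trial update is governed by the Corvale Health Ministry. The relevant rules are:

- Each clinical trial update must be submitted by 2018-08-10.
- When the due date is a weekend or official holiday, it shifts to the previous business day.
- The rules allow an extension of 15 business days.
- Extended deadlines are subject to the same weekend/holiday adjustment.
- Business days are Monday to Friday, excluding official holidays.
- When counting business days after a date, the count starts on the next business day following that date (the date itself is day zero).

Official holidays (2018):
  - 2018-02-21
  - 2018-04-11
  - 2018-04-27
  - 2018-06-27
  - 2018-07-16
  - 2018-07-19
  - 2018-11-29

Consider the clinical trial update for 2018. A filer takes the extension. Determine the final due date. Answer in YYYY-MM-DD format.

2018-08-31

Start from the fixed due date, 2018-08-10.
2018-08-10 (Friday) is already a business day.
Applying the 15-business-day extension: 15 business days after 2018-08-10 is 2018-08-31.
Since 2018-08-31 is a Friday and not a holiday, the date is unchanged.
So the filing is due 2018-08-31.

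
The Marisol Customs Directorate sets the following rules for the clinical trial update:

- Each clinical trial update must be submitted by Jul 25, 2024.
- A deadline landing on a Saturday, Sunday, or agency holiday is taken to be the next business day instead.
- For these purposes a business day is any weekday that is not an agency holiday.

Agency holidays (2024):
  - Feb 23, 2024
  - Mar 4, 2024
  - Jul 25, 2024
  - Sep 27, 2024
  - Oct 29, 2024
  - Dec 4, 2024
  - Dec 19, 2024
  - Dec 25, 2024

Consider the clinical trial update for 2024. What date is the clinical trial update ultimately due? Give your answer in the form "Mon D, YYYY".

Start from the fixed due date, Jul 25, 2024.
Jul 25, 2024 is a listed holiday, so it moves to the next business day, Jul 26, 2024 (Friday).
So the filing is due Jul 26, 2024.

Jul 26, 2024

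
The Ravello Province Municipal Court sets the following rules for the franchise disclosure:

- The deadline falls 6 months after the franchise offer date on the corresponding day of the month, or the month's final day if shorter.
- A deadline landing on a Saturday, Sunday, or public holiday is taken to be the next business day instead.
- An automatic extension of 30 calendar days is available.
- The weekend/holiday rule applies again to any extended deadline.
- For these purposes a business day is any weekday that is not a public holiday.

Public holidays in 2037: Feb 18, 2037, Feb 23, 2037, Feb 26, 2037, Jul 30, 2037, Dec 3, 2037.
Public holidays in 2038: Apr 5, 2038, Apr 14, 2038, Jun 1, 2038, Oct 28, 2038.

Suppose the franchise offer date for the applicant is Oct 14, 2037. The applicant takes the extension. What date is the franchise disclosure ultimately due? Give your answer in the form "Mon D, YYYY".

May 17, 2038

6 months after Oct 14, 2037, on the same day of the month, is Apr 14, 2038.
Apr 14, 2038 is a listed holiday; the next business day is Apr 15, 2038 (Thursday).
The 30-calendar-day extension moves the deadline from Apr 15, 2038 to May 15, 2038.
May 15, 2038 is a Saturday; the next business day is May 17, 2038 (Monday).
The final due date is May 17, 2038.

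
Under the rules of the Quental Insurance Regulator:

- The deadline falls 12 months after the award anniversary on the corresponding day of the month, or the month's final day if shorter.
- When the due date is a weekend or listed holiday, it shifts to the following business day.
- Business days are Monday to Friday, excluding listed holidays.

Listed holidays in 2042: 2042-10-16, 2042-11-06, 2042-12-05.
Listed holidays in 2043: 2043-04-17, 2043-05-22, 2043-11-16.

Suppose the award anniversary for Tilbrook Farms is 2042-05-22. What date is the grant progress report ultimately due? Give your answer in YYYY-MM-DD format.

2043-05-25

12 months from 2042-05-22 is 2043-05-22.
Because 2043-05-22 is a listed holiday, the deadline becomes 2043-05-25 (Monday).
So the filing is due 2043-05-25.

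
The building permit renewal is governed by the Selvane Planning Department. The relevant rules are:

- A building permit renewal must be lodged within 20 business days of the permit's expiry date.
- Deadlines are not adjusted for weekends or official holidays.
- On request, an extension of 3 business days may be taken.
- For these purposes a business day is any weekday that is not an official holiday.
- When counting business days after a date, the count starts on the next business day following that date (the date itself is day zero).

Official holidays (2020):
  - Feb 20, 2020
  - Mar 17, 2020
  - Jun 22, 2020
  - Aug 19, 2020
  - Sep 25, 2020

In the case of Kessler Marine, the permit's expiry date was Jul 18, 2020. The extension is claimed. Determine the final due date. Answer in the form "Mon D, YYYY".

Counting 20 business days after Jul 18, 2020 (skipping weekends and listed holidays) reaches Aug 14, 2020.
Aug 14, 2020 is a Friday; no weekend or holiday adjustment applies.
Counting 3 further business days from Aug 14, 2020 reaches Aug 20, 2020.
Aug 20, 2020 is a Thursday; no weekend or holiday adjustment applies.
Final deadline: Aug 20, 2020.

Aug 20, 2020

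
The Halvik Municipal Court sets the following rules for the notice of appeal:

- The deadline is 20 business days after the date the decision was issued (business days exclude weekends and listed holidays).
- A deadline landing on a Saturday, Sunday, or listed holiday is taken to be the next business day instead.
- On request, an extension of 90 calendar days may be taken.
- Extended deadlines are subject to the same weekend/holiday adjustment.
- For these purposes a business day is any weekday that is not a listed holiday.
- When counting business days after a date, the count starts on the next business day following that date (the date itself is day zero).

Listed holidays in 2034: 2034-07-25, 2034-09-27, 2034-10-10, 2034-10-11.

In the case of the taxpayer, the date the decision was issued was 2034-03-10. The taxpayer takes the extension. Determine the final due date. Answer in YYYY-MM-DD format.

20 business days after 2034-03-10, excluding weekends and holidays, is 2034-04-07.
2034-04-07 falls on a Friday, which is a business day, so no adjustment is needed.
The 90-calendar-day extension moves the deadline from 2034-04-07 to 2034-07-06.
2034-07-06 falls on a Thursday, which is a business day, so no adjustment is needed.
Deadline: 2034-07-06.

2034-07-06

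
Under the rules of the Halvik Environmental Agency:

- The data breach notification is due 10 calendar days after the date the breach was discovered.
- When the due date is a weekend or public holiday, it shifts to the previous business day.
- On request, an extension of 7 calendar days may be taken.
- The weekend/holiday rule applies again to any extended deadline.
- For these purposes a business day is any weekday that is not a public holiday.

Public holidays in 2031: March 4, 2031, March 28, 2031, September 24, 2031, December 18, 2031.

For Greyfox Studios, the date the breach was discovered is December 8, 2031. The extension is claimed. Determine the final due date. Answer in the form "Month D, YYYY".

December 24, 2031

Trigger date December 8, 2031 + 10 calendar days = December 18, 2031.
December 18, 2031 is a listed holiday; the preceding business day is December 17, 2031 (Wednesday).
The 7-calendar-day extension moves the deadline from December 17, 2031 to December 24, 2031.
December 24, 2031 falls on a Wednesday, which is a business day, so no adjustment is needed.
Deadline: December 24, 2031.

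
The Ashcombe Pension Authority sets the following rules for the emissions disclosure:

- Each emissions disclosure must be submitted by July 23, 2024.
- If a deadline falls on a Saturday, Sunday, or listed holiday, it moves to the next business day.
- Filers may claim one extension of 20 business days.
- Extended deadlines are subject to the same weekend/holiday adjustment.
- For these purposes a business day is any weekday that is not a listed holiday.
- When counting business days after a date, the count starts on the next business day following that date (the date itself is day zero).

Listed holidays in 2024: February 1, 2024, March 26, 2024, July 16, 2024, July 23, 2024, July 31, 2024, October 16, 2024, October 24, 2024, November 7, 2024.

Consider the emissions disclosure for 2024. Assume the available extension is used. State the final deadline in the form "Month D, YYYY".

Start from the fixed due date, July 23, 2024.
July 23, 2024 falls on a listed holiday. Rolling to the next business day gives July 24, 2024, a Wednesday.
The 20-business-day extension runs from July 24, 2024 to August 22, 2024.
August 22, 2024 falls on a Thursday, which is a business day, so no adjustment is needed.
The final due date is August 22, 2024.

August 22, 2024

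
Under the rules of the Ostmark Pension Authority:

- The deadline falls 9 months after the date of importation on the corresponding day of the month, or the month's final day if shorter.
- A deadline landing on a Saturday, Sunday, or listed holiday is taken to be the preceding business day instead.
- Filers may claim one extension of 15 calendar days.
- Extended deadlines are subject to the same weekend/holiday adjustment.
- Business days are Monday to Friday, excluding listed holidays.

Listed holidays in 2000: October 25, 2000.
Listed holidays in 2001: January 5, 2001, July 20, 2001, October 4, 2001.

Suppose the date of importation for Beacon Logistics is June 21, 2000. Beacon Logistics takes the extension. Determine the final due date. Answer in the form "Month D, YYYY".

9 months from June 21, 2000 is March 21, 2001.
March 21, 2001 falls on a Wednesday, which is a business day, so no adjustment is needed.
Applying the 15-calendar-day extension: March 21, 2001 + 15 days = April 5, 2001.
April 5, 2001 falls on a Thursday, which is a business day, so no adjustment is needed.
Final deadline: April 5, 2001.

April 5, 2001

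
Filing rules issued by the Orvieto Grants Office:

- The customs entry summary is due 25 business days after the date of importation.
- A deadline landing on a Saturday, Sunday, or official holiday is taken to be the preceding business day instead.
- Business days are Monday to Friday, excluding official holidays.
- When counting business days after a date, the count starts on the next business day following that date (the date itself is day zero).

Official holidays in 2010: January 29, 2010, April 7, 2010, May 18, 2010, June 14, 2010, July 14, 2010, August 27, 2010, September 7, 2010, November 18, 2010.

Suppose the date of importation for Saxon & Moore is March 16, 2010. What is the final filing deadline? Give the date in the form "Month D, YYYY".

Counting 25 business days after March 16, 2010 (skipping weekends and listed holidays) reaches April 21, 2010.
Since April 21, 2010 is a Wednesday and not a holiday, the date is unchanged.
The final due date is April 21, 2010.

April 21, 2010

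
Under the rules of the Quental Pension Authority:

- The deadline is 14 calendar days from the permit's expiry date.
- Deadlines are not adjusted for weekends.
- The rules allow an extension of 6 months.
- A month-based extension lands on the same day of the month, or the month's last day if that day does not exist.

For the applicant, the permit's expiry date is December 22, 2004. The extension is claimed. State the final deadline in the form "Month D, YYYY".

July 5, 2005

Adding 14 calendar days to December 22, 2004 gives January 5, 2005.
No adjustment is made for weekends or holidays, so January 5, 2005 stands.
The 6 months extension carries January 5, 2005 to July 5, 2005.
July 5, 2005 falls on a Tuesday. The rules make no weekend/holiday allowance, so it remains July 5, 2005.
Final deadline: July 5, 2005.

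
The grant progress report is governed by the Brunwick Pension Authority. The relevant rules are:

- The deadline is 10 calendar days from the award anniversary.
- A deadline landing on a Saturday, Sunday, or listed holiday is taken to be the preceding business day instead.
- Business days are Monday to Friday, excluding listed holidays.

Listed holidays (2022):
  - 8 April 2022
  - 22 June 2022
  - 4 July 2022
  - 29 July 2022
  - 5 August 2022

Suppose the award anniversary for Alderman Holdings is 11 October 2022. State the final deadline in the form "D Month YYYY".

Adding 10 calendar days to 11 October 2022 gives 21 October 2022.
Since 21 October 2022 is a Friday and not a holiday, the date is unchanged.
So the filing is due 21 October 2022.

21 October 2022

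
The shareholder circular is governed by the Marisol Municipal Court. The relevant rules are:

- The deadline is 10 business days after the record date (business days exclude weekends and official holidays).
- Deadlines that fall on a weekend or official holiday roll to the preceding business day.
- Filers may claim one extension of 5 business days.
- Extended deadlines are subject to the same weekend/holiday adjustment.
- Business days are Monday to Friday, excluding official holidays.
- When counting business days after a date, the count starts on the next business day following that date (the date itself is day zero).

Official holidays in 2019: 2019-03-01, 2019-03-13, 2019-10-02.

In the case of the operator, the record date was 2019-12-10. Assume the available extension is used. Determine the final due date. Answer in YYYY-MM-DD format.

2019-12-31

10 business days after 2019-12-10, excluding weekends and holidays, is 2019-12-24.
Since 2019-12-24 is a Tuesday and not a holiday, the date is unchanged.
The 5-business-day extension runs from 2019-12-24 to 2019-12-31.
Since 2019-12-31 is a Tuesday and not a holiday, the date is unchanged.
So the filing is due 2019-12-31.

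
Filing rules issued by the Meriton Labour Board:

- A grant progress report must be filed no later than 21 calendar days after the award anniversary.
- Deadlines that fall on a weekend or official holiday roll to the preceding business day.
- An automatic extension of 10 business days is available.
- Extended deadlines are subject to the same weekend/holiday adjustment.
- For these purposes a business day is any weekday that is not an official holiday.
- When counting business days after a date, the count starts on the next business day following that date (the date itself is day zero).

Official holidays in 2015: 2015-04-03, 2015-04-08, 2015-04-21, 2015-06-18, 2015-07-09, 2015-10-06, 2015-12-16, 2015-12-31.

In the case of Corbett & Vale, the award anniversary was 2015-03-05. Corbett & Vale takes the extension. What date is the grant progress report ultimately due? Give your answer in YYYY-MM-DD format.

Trigger date 2015-03-05 + 21 calendar days = 2015-03-26.
2015-03-26 (Thursday) is already a business day.
The 10-business-day extension runs from 2015-03-26 to 2015-04-13.
2015-04-13 is a Monday and not a listed holiday, so it stands.
So the filing is due 2015-04-13.

2015-04-13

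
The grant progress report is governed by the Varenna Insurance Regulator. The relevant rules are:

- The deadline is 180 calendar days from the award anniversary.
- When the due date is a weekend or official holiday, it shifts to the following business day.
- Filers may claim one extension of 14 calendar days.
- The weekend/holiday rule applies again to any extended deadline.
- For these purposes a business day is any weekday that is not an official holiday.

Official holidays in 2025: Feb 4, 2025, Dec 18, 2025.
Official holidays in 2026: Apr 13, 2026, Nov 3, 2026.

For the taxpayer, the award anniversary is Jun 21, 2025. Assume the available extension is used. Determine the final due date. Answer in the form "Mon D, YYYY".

From Jun 21, 2025, 180 calendar days later is Dec 18, 2025.
Because Dec 18, 2025 is a listed holiday, the deadline becomes Dec 19, 2025 (Friday).
Add the 14 calendar-day extension to Dec 19, 2025: Jan 2, 2026.
Since Jan 2, 2026 is a Friday and not a holiday, the date is unchanged.
So the filing is due Jan 2, 2026.

Jan 2, 2026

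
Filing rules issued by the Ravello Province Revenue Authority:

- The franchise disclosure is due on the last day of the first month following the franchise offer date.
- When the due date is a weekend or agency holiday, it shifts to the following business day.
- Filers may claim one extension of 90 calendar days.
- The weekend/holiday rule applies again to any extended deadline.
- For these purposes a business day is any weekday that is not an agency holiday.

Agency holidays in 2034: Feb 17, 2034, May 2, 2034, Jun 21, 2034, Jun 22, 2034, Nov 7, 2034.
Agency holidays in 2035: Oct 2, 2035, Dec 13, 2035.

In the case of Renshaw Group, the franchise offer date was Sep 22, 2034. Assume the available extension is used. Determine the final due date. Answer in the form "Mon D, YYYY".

Jan 29, 2035

The first month after Sep 22, 2034 is October 2034, whose last day is Oct 31, 2034.
Oct 31, 2034 (Tuesday) is already a business day.
With the 90-day extension, Oct 31, 2034 becomes Jan 29, 2035.
Jan 29, 2035 (Monday) is already a business day.
Deadline: Jan 29, 2035.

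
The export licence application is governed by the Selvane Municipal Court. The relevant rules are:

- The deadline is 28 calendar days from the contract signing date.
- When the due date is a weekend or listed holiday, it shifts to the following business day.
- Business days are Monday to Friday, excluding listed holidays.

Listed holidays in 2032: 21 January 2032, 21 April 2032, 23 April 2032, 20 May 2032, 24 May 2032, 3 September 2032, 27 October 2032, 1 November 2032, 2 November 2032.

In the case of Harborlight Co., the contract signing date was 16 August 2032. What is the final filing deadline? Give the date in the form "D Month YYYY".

From 16 August 2032, 28 calendar days later is 13 September 2032.
13 September 2032 falls on a Monday, which is a business day, so no adjustment is needed.
Deadline: 13 September 2032.

13 September 2032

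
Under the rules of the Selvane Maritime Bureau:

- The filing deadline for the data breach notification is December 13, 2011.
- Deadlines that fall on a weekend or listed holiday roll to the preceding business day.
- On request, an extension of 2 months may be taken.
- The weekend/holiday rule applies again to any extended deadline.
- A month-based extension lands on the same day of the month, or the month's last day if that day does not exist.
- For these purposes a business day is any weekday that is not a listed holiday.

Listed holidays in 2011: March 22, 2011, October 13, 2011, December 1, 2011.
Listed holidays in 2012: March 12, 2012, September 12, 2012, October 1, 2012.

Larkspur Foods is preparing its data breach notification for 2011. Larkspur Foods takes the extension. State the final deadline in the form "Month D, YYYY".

February 13, 2012

The statutory due date is December 13, 2011.
December 13, 2011 (Tuesday) is already a business day.
Applying the 2 months extension: 2 months after December 13, 2011 is February 13, 2012.
February 13, 2012 is a Monday and not a listed holiday, so it stands.
So the filing is due February 13, 2012.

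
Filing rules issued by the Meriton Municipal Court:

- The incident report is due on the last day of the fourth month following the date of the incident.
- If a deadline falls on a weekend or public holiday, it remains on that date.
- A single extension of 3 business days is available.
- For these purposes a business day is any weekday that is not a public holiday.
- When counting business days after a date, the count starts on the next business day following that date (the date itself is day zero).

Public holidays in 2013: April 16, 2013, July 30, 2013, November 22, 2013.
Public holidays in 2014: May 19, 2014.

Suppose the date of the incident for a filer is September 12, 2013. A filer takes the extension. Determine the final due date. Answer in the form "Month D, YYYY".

February 5, 2014

The fourth month after September 12, 2013 is January 2014, whose last day is January 31, 2014.
January 31, 2014 falls on a Friday. The rules make no weekend/holiday allowance, so it remains January 31, 2014.
The 3-business-day extension runs from January 31, 2014 to February 5, 2014.
February 5, 2014 is a Wednesday; no weekend or holiday adjustment applies.
Deadline: February 5, 2014.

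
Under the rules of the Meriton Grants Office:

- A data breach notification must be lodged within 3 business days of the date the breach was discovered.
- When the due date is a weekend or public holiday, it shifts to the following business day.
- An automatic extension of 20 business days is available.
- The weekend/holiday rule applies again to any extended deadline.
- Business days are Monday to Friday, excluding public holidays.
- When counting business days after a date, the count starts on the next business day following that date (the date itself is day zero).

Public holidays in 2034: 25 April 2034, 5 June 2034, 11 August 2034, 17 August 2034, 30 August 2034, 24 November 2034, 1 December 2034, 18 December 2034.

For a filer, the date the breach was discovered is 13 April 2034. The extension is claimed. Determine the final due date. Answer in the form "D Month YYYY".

3 business days after 13 April 2034, excluding weekends and holidays, is 18 April 2034.
18 April 2034 falls on a Tuesday, which is a business day, so no adjustment is needed.
The 20-business-day extension runs from 18 April 2034 to 17 May 2034.
Since 17 May 2034 is a Wednesday and not a holiday, the date is unchanged.
So the filing is due 17 May 2034.

17 May 2034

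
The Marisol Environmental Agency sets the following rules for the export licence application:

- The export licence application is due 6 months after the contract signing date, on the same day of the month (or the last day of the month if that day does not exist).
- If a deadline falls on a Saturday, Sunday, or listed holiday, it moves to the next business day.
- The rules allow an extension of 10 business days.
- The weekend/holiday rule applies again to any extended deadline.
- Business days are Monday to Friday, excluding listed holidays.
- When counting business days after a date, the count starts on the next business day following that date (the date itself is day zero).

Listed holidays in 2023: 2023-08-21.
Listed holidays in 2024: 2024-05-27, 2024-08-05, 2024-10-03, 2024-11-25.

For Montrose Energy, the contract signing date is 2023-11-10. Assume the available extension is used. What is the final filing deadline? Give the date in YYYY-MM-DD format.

2024-05-24

Moving 6 months forward from 2023-11-10 on the corresponding day gives 2024-05-10.
2024-05-10 (Friday) is already a business day.
Counting 10 further business days from 2024-05-10 reaches 2024-05-24.
2024-05-24 falls on a Friday, which is a business day, so no adjustment is needed.
Deadline: 2024-05-24.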